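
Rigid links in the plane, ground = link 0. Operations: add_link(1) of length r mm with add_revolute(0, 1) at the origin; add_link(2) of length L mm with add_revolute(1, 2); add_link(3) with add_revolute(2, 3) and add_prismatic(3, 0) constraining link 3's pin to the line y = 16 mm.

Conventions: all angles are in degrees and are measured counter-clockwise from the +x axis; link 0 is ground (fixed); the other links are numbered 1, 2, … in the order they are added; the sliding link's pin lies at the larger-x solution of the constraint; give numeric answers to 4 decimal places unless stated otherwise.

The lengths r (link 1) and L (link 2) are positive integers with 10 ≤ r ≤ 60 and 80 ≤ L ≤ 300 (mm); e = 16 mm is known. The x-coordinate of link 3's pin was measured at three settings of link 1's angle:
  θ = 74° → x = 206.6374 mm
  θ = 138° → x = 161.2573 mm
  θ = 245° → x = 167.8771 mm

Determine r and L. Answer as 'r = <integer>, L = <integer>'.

constraint per measurement: (x − r cos θ)² + (r sin θ − e)² = L²
subtracting the θ₁ and θ₂ equations cancels the r² and L² terms:
r = (x₁² − x₂²) / (2[(x₁cos θ₁ + e sin θ₁) − (x₂cos θ₂ + e sin θ₂)]) = 46.0000 → r = 46
L² = (x₁ − r cos θ₁)² + (r sin θ₁ − e)² = 38415.9951 → L = 196.0000 → L = 196
check at θ₃=245°: x = 167.8771 (printed 167.8771) ✓

r = 46, L = 196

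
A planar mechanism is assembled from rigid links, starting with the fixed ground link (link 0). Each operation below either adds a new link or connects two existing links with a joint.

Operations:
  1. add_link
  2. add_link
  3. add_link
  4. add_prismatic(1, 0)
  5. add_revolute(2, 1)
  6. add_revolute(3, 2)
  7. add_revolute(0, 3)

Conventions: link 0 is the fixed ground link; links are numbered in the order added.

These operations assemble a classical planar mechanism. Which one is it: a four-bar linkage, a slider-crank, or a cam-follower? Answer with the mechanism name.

links: 4 (incl. ground); joints: 3 revolute, 1 prismatic, 0 higher (cam) pair, forming one closed loop
4 links, 3 revolutes + 1 prismatic in one loop → slider-crank

slider-crank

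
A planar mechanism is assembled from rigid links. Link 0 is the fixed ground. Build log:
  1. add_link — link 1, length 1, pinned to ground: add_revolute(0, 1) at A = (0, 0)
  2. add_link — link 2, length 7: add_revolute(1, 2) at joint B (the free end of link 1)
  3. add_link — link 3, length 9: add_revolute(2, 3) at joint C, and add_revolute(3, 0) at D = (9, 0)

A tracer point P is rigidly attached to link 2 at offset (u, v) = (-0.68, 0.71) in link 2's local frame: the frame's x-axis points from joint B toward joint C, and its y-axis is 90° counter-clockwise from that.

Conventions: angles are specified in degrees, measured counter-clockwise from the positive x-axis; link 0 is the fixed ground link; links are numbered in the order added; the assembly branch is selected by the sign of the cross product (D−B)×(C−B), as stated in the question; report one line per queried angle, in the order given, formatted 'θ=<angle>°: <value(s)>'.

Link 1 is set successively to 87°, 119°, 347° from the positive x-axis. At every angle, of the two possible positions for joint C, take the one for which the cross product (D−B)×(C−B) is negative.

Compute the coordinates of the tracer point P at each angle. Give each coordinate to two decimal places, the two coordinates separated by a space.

A=(0,0), D=(9.00,0)
θ=87°: B = A + 1.00·(cos87°, sin87°) = (0.0523, 0.9986)
θ=87°: |BD| = 9.0032
θ=87°: circle(B,7.00) ∩ circle(D,9.00): a=2.7245, h=6.4480
θ=87°:   candidates: C₊=(3.4752,7.1047) cross=58.053; C₋=(2.0448,-5.7118) cross=-58.053
θ=87°:   branch - wants cross < 0 → take C=(2.0448,-5.7118) (cross=-58.053)
θ=87°: ex = (C−B)/|BC| = (0.2846,-0.9586); ey = (0.9586,0.2846)
θ=87°: P = B + -0.68·ex + 0.71·ey = (0.5394,1.8526)
θ=119°: B = A + 1.00·(cos119°, sin119°) = (-0.4848, 0.8746)
θ=119°: |BD| = 9.5250
θ=119°: circle(B,7.00) ∩ circle(D,9.00): a=3.0827, h=6.2846
θ=119°:   candidates: C₊=(3.1620,6.8496) cross=59.862; C₋=(2.0078,-5.6665) cross=-59.862
θ=119°:   branch - wants cross < 0 → take C=(2.0078,-5.6665) (cross=-59.862)
θ=119°: ex = (C−B)/|BC| = (0.3561,-0.9345); ey = (0.9345,0.3561)
θ=119°: P = B + -0.68·ex + 0.71·ey = (-0.0635,1.7629)
θ=347°: B = A + 1.00·(cos347°, sin347°) = (0.9744, -0.2250)
θ=347°: |BD| = 8.0288
θ=347°: circle(B,7.00) ∩ circle(D,9.00): a=2.0216, h=6.7017
θ=347°:   candidates: C₊=(2.8074,6.5308) cross=53.807; C₋=(3.1829,-6.8674) cross=-53.807
θ=347°:   branch - wants cross < 0 → take C=(3.1829,-6.8674) (cross=-53.807)
θ=347°: ex = (C−B)/|BC| = (0.3155,-0.9489); ey = (0.9489,0.3155)
θ=347°: P = B + -0.68·ex + 0.71·ey = (1.4336,0.6443)

θ=87°: 0.54 1.85
θ=119°: -0.06 1.76
θ=347°: 1.43 0.64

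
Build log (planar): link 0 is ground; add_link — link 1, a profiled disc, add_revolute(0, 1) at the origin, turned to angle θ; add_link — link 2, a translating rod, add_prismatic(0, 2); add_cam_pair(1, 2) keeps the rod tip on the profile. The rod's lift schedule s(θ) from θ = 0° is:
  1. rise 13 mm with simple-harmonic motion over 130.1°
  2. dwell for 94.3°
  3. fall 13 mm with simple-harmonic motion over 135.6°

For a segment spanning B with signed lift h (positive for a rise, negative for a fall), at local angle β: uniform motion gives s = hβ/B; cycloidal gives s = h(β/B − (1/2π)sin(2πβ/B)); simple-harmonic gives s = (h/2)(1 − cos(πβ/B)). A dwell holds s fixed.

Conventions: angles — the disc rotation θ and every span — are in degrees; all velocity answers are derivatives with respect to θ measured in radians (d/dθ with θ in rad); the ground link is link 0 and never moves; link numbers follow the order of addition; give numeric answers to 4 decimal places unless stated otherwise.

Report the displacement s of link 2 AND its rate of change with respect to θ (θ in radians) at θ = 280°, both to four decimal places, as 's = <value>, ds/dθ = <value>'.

seg 1 [0°–130.1°] simple-harmonic, h=13: full span → s += 13 → s = 13.0000
seg 2 [130.1°–224.4°] dwell: s stays 13.0000
seg 3 [224.4°–360°] simple-harmonic, h=-13: θ=280° here. β=55.6, B=135.6. -13/2·(1 − cos(π·0.4100)) = -4.6871 → s = 8.3129
velocity in seg [224.4°–360°] (simple-harmonic), θ in radians: β = 55.6° = 0.9704 rad, B = 135.6° = 2.3667 rad; ds/dθ = (πh/(2B)) sin(πβ/B) = (π·(-13)/(2·2.3667)) sin(π·0.4100) = -8.285943 mm/rad

s = 8.3129, ds/dθ = -8.2859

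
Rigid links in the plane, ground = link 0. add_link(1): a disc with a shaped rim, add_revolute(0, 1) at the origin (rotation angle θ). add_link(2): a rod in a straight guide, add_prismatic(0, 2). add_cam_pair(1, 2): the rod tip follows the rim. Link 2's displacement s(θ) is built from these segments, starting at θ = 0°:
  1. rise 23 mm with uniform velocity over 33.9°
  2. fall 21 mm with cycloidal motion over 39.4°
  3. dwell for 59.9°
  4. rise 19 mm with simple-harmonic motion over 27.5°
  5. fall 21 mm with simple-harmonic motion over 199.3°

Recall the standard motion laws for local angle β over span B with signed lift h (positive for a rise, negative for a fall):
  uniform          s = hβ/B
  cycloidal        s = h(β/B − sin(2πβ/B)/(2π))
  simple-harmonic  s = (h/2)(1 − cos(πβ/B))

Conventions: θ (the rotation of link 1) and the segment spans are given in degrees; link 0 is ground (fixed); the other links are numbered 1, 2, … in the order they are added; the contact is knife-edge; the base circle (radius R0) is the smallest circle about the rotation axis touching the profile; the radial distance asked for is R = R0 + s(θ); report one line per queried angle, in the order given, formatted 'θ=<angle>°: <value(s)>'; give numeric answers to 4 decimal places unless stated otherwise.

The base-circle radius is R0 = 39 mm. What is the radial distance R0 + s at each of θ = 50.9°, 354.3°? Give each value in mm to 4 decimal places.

segment 1 (0° to 33.9°, uniform, h = 23) is passed completely: s = 0.0000 + (23) = 23.0000
θ = 50.9° falls in segment 2 (33.9° to 73.3°, cycloidal, h = -21): β = 50.9 − 33.9 = 17°, B = 39.4°; Δs = -21·(0.4315 − sin(2π·0.4315)/(2π)) = -7.6659; s = 23.0000 − 7.6659 = 15.3341
segment 2 (33.9° to 73.3°, cycloidal, h = -21) is passed completely: s = 23.0000 + (-21) = 2.0000
segment 3 (73.3° to 133.2°, dwell): s unchanged at 2.0000
segment 4 (133.2° to 160.7°, simple-harmonic, h = 19) is passed completely: s = 2.0000 + (19) = 21.0000
θ = 354.3° falls in segment 5 (160.7° to 360°, simple-harmonic, h = -21): β = 354.3 − 160.7 = 193.6°, B = 199.3°; Δs = -21/2·(1 − cos(π·0.9714)) = -20.9576; s = 21.0000 − 20.9576 = 0.0424
θ=50.9°: R = R0 + s = 39 + 15.3341 = 54.3341
θ=354.3°: R = R0 + s = 39 + 0.0424 = 39.0424

θ=50.9°: 54.3341
θ=354.3°: 39.0424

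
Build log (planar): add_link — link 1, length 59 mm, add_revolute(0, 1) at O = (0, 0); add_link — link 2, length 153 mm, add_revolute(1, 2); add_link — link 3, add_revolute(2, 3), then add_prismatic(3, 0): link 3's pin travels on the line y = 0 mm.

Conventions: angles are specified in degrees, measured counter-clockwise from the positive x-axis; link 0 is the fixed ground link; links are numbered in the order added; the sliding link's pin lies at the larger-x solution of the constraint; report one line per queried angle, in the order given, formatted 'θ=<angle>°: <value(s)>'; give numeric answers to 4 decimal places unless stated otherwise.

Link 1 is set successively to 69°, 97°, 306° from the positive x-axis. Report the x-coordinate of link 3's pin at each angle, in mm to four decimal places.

geometry: r = 59 mm, L = 153 mm, e = 0 mm
θ=69°: crank pin P = (r cos θ, r sin θ) = (21.143709, 55.081245)
θ=69°: h = r sin θ − e = 55.081245 − 0 = 55.081245
θ=69°: x = r cos θ + √(L² − h²) = 21.143709 + 142.741222 = 163.884931
θ=97°: crank pin P = (r cos θ, r sin θ) = (-7.190291, 58.560223)
θ=97°: h = r sin θ − e = 58.560223 − 0 = 58.560223
θ=97°: x = r cos θ + √(L² − h²) = -7.190291 + 141.349568 = 134.159276
θ=306°: crank pin P = (r cos θ, r sin θ) = (34.679330, -47.732003)
θ=306°: h = r sin θ − e = -47.732003 − 0 = -47.732003
θ=306°: x = r cos θ + √(L² − h²) = 34.679330 + 145.363874 = 180.043204

θ=69°: 163.8849
θ=97°: 134.1593
θ=306°: 180.0432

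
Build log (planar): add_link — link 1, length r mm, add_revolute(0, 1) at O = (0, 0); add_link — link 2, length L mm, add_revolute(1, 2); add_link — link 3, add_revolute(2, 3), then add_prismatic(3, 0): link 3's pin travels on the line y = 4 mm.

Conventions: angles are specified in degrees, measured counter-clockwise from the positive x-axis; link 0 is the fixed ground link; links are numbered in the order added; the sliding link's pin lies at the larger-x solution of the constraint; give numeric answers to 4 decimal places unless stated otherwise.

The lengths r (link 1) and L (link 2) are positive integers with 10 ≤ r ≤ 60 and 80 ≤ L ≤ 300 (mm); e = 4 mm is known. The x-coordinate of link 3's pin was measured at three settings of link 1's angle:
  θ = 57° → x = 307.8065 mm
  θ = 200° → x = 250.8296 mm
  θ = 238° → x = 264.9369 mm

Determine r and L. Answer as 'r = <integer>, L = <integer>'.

constraint per measurement: (x − r cos θ)² + (r sin θ − e)² = L²
subtracting the θ₁ and θ₂ equations cancels the r² and L² terms:
r = (x₁² − x₂²) / (2[(x₁cos θ₁ + e sin θ₁) − (x₂cos θ₂ + e sin θ₂)]) = 39.0000 → r = 39
L² = (x₁ − r cos θ₁)² + (r sin θ₁ − e)² = 82943.9883 → L = 288.0000 → L = 288
check at θ₃=238°: x = 264.9369 (printed 264.9369) ✓

r = 39, L = 288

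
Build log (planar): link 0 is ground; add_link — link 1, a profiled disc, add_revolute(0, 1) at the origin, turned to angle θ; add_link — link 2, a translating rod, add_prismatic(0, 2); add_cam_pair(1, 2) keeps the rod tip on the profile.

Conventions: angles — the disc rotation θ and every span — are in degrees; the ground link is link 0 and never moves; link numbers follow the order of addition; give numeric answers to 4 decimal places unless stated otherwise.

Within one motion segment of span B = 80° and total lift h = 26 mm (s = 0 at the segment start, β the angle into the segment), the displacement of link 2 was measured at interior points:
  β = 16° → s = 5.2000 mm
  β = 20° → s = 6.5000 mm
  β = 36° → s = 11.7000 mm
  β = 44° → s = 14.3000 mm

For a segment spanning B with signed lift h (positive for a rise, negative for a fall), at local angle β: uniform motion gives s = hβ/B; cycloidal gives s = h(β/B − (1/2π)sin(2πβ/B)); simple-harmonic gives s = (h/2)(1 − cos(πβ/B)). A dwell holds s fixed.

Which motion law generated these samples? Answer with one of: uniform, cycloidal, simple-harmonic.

candidates at β/B = r: uniform s = h·r (linear in β); cycloidal s = h·(r − sin(2πr)/(2π)); simple-harmonic s = (h/2)(1 − cos(πr))
β=16°: printed 5.2000 | uniform 5.2000, cycloidal 1.2645, simple-harmonic 2.4828
β=20°: printed 6.5000 | uniform 6.5000, cycloidal 2.3620, simple-harmonic 3.8076
β=36°: printed 11.7000 | uniform 11.7000, cycloidal 10.4213, simple-harmonic 10.9664
β=44°: printed 14.3000 | uniform 14.3000, cycloidal 15.5787, simple-harmonic 15.0336
only one law matches every sample → uniform

uniform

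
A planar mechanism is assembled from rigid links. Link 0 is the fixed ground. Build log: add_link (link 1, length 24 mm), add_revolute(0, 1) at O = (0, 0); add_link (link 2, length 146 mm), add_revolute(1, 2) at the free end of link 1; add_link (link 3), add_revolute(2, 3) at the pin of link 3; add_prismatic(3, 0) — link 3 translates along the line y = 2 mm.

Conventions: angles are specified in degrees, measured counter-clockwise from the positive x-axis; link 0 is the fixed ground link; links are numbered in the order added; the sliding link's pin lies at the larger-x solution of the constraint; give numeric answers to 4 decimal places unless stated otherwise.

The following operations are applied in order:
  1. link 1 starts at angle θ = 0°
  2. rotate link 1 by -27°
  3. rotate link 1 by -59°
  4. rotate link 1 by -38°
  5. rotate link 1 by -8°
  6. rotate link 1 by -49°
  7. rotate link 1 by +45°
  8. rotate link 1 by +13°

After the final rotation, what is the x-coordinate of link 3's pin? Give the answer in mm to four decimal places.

geometry: r = 24 mm, L = 146 mm, e = 2 mm; θ starts at 0°
rotate link 1 by -27°: θ ← 0° -27° = -27°
rotate link 1 by -59°: θ ← -27° -59° = -86°
rotate link 1 by -38°: θ ← -86° -38° = -124°
rotate link 1 by -8°: θ ← -124° -8° = -132°
rotate link 1 by -49°: θ ← -132° -49° = -181°
rotate link 1 by +45°: θ ← -181° +45° = -136°
rotate link 1 by +13°: θ ← -136° +13° = -123°
crank pin P = (r cos θ, r sin θ) = (-13.071337, -20.128094)
h = r sin θ − e = -20.128094 − 2 = -22.128094
x = r cos θ + √(L² − h²) = -13.071337 + 144.313366 = 131.242029

131.2420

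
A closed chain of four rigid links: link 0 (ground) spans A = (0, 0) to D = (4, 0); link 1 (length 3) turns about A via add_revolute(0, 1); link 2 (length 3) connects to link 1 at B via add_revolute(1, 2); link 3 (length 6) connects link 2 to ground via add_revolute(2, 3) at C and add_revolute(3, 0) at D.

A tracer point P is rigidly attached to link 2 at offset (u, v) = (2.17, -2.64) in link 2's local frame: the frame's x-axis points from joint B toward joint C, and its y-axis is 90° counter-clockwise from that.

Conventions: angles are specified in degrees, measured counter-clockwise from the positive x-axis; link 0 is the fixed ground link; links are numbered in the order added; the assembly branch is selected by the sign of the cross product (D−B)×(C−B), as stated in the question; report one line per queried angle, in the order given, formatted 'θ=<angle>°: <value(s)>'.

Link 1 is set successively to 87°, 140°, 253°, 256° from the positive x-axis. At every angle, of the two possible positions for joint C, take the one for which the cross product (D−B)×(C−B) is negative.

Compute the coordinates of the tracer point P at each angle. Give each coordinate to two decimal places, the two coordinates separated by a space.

A=(0,0), D=(4.00,0)
θ=87°: B = A + 3.00·(cos87°, sin87°) = (0.1570, 2.9959)
θ=87°: |BD| = 4.8728
θ=87°: circle(B,3.00) ∩ circle(D,6.00): a=-0.3341, h=2.9813
θ=87°:   candidates: C₊=(1.7265,5.5526) cross=14.527; C₋=(-1.9395,0.8500) cross=-14.527
θ=87°:   branch - wants cross < 0 → take C=(-1.9395,0.8500) (cross=-14.527)
θ=87°: ex = (C−B)/|BC| = (-0.6988,-0.7153); ey = (0.7153,-0.6988)
θ=87°: P = B + 2.17·ex + -2.64·ey = (-3.2478,3.2886)
θ=140°: B = A + 3.00·(cos140°, sin140°) = (-2.2981, 1.9284)
θ=140°: |BD| = 6.5867
θ=140°: circle(B,3.00) ∩ circle(D,6.00): a=1.2438, h=2.7300
θ=140°:   candidates: C₊=(-0.3096,4.1746) cross=17.982; C₋=(-1.9081,-1.0462) cross=-17.982
θ=140°:   branch - wants cross < 0 → take C=(-1.9081,-1.0462) (cross=-17.982)
θ=140°: ex = (C−B)/|BC| = (0.1300,-0.9915); ey = (0.9915,0.1300)
θ=140°: P = B + 2.17·ex + -2.64·ey = (-4.6336,-0.5665)
θ=253°: B = A + 3.00·(cos253°, sin253°) = (-0.8771, -2.8689)
θ=253°: |BD| = 5.6583
θ=253°: circle(B,3.00) ∩ circle(D,6.00): a=0.4433, h=2.9671
θ=253°:   candidates: C₊=(-1.9994,-0.0867) cross=16.789; C₋=(1.0094,-5.2015) cross=-16.789
θ=253°:   branch - wants cross < 0 → take C=(1.0094,-5.2015) (cross=-16.789)
θ=253°: ex = (C−B)/|BC| = (0.6288,-0.7775); ey = (0.7775,0.6288)
θ=253°: P = B + 2.17·ex + -2.64·ey = (-1.5653,-6.2163)
θ=256°: B = A + 3.00·(cos256°, sin256°) = (-0.7258, -2.9109)
θ=256°: |BD| = 5.5503
θ=256°: circle(B,3.00) ∩ circle(D,6.00): a=0.3429, h=2.9803
θ=256°:   candidates: C₊=(-1.9969,-0.1935) cross=16.542; C₋=(1.1292,-5.2686) cross=-16.542
θ=256°:   branch - wants cross < 0 → take C=(1.1292,-5.2686) (cross=-16.542)
θ=256°: ex = (C−B)/|BC| = (0.6183,-0.7859); ey = (0.7859,0.6183)
θ=256°: P = B + 2.17·ex + -2.64·ey = (-1.4588,-6.2487)

θ=87°: -3.25 3.29
θ=140°: -4.63 -0.57
θ=253°: -1.57 -6.22
θ=256°: -1.46 -6.25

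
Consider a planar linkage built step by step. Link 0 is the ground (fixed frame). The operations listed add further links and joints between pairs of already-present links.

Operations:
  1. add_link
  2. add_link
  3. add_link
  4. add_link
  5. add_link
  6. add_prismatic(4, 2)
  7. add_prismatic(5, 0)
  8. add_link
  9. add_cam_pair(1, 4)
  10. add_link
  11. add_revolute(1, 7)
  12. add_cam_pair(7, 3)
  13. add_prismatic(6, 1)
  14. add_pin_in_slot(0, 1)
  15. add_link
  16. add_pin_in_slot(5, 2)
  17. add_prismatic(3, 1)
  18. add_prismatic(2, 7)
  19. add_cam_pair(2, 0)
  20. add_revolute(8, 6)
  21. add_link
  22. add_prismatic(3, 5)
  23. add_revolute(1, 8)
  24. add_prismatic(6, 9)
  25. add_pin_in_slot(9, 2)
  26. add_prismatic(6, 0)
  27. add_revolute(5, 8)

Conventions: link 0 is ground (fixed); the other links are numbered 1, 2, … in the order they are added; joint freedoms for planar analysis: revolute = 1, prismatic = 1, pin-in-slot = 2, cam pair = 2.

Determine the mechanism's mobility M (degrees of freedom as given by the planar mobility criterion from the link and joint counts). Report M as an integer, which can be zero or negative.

link 0 = ground. State L|J1|J2 = 1|0|0
+link1  2|0|0
+link2  3|0|0
+link3  4|0|0
+link4  5|0|0
+link5  6|0|0
P(4,2) f=1→J1  6|1|0
P(5,0) f=1→J1  6|2|0
+link6  7|2|0
C(1,4) f=2→J2  7|2|1
+link7  8|2|1
R(1,7) f=1→J1  8|3|1
C(7,3) f=2→J2  8|3|2
P(6,1) f=1→J1  8|4|2
PS(0,1) f=2→J2  8|4|3
+link8  9|4|3
PS(5,2) f=2→J2  9|4|4
P(3,1) f=1→J1  9|5|4
P(2,7) f=1→J1  9|6|4
C(2,0) f=2→J2  9|6|5
R(8,6) f=1→J1  9|7|5
+link9  10|7|5
P(3,5) f=1→J1  10|8|5
R(1,8) f=1→J1  10|9|5
P(6,9) f=1→J1  10|10|5
PS(9,2) f=2→J2  10|10|6
P(6,0) f=1→J1  10|11|6
R(5,8) f=1→J1  10|12|6
M = 3(10−1)−2·12−6 = 27−24−6 = -3

M = -3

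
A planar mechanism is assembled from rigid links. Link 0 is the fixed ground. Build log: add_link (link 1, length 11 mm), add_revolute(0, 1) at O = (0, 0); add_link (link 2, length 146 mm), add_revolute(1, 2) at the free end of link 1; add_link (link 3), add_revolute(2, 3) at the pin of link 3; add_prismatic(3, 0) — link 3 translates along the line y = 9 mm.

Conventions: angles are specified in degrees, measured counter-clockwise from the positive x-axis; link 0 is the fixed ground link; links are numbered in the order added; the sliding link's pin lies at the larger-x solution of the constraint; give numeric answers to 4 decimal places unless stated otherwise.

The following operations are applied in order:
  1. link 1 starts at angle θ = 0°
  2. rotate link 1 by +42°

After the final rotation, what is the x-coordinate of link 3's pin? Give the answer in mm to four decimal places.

geometry: r = 11 mm, L = 146 mm, e = 9 mm; θ starts at 0°
rotate link 1 by +42°: θ ← 0° +42° = 42°
crank pin P = (r cos θ, r sin θ) = (8.174593, 7.360437)
h = r sin θ − e = 7.360437 − 9 = -1.639563
x = r cos θ + √(L² − h²) = 8.174593 + 145.990794 = 154.165387

154.1654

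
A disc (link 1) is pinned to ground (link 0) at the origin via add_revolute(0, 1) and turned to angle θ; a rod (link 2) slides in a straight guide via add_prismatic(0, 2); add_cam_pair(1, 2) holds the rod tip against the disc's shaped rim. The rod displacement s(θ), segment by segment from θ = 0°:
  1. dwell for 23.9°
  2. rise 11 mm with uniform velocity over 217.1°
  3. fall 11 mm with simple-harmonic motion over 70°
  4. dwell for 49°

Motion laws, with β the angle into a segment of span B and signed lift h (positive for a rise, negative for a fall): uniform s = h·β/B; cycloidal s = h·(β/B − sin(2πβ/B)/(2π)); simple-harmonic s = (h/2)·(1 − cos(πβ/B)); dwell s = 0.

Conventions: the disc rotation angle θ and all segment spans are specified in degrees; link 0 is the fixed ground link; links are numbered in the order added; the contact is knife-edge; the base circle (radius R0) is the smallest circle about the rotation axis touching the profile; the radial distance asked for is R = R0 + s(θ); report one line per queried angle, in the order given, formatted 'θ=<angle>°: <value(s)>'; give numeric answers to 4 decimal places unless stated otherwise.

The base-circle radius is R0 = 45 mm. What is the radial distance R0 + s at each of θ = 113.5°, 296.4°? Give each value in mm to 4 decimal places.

segment 1 (0° to 23.9°, dwell): s unchanged at 0.0000
θ = 113.5° falls in segment 2 (23.9° to 241°, uniform, h = 11): β = 113.5 − 23.9 = 89.6°, B = 217.1°; Δs = 11·89.6/217.1 = 4.5398; s = 0.0000 + 4.5398 = 4.5398
segment 2 (23.9° to 241°, uniform, h = 11) is passed completely: s = 0.0000 + (11) = 11.0000
θ = 296.4° falls in segment 3 (241° to 311°, simple-harmonic, h = -11): β = 296.4 − 241 = 55.4°, B = 70°; Δs = -11/2·(1 − cos(π·0.7914)) = -9.8609; s = 11.0000 − 9.8609 = 1.1391
θ=113.5°: R = R0 + s = 45 + 4.5398 = 49.5398
θ=296.4°: R = R0 + s = 45 + 1.1391 = 46.1391

θ=113.5°: 49.5398
θ=296.4°: 46.1391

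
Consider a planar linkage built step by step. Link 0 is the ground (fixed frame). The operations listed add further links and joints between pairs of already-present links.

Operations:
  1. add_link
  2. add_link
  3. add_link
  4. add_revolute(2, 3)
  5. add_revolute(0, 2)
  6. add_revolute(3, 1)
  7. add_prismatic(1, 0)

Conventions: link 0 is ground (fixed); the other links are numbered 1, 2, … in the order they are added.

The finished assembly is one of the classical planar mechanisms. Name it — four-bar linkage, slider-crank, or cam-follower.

links: 4 (incl. ground); joints: 3 revolute, 1 prismatic, 0 higher (cam) pair, forming one closed loop
4 links, 3 revolutes + 1 prismatic in one loop → slider-crank

slider-crank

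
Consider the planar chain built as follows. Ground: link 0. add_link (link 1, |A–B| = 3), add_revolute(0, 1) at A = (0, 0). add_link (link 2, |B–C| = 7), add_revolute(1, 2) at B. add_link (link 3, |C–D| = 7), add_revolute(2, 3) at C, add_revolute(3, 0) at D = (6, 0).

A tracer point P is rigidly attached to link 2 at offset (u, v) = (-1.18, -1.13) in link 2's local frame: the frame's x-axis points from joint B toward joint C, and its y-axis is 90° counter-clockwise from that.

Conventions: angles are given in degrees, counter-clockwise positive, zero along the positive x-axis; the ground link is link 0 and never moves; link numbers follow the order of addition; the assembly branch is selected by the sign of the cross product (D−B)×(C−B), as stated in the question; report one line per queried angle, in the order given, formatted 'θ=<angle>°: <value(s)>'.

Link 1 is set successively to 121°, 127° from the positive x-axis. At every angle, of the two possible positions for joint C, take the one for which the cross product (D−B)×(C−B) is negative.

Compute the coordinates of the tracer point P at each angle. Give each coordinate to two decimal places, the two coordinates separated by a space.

A=(0,0), D=(6.00,0)
θ=121°: B = A + 3.00·(cos121°, sin121°) = (-1.5451, 2.5715)
θ=121°: |BD| = 7.9713
θ=121°: circle(B,7.00) ∩ circle(D,7.00): a=3.9856, h=5.7545
θ=121°:   candidates: C₊=(4.0838,6.7326) cross=45.871; C₋=(0.3711,-4.1611) cross=-45.871
θ=121°:   branch - wants cross < 0 → take C=(0.3711,-4.1611) (cross=-45.871)
θ=121°: ex = (C−B)/|BC| = (0.2737,-0.9618); ey = (0.9618,0.2737)
θ=121°: P = B + -1.18·ex + -1.13·ey = (-2.9550,3.3971)
θ=127°: B = A + 3.00·(cos127°, sin127°) = (-1.8054, 2.3959)
θ=127°: |BD| = 8.1649
θ=127°: circle(B,7.00) ∩ circle(D,7.00): a=4.0824, h=5.6863
θ=127°:   candidates: C₊=(3.7659,6.6339) cross=46.428; C₋=(0.4287,-4.2380) cross=-46.428
θ=127°:   branch - wants cross < 0 → take C=(0.4287,-4.2380) (cross=-46.428)
θ=127°: ex = (C−B)/|BC| = (0.3192,-0.9477); ey = (0.9477,0.3192)
θ=127°: P = B + -1.18·ex + -1.13·ey = (-3.2530,3.1535)

θ=121°: -2.95 3.40
θ=127°: -3.25 3.15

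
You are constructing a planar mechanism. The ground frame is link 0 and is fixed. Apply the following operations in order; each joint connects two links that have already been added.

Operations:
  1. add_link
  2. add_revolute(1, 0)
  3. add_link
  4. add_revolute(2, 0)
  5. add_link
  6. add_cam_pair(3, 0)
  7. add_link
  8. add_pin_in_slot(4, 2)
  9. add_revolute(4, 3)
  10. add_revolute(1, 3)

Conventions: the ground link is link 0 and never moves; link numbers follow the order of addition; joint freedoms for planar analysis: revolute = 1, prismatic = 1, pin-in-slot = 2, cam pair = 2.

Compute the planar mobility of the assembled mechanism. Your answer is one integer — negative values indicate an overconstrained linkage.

(L,J1,J2)=(1,0,0); link0 fixed
link1: (2,0,0)
R 1-0 [J1]: (2,1,0)
link2: (3,1,0)
R 2-0 [J1]: (3,2,0)
link3: (4,2,0)
C 3-0 [J2]: (4,2,1)
link4: (5,2,1)
PS 4-2 [J2]: (5,2,2)
R 4-3 [J1]: (5,3,2)
R 1-3 [J1]: (5,4,2)
Grübler: 3·4 − 2·4 − 2 = 2

M = 2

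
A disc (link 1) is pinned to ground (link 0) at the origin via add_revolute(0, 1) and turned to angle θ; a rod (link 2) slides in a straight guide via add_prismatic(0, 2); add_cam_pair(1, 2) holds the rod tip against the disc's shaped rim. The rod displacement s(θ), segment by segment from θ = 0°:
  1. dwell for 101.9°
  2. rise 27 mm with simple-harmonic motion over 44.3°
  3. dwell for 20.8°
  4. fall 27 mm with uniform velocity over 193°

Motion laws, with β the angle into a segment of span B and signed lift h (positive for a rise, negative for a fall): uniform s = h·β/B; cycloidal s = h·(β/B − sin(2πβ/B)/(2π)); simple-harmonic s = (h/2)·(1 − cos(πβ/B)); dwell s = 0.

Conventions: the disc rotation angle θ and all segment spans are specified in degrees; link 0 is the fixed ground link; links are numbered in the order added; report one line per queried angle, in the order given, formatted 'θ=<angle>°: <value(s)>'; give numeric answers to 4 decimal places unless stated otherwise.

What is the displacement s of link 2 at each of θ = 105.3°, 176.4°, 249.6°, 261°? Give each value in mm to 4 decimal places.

segment 1 (0° to 101.9°, dwell): s unchanged at 0.0000
θ = 105.3° falls in segment 2 (101.9° to 146.2°, simple-harmonic, h = 27): β = 105.3 − 101.9 = 3.4°, B = 44.3°; Δs = 27/2·(1 − cos(π·0.0767)) = 0.3905; s = 0.0000 + 0.3905 = 0.3905
segment 2 (101.9° to 146.2°, simple-harmonic, h = 27) is passed completely: s = 0.0000 + (27) = 27.0000
segment 3 (146.2° to 167°, dwell): s unchanged at 27.0000
θ = 176.4° falls in segment 4 (167° to 360°, uniform, h = -27): β = 176.4 − 167 = 9.4°, B = 193°; Δs = -27·9.4/193 = -1.3150; s = 27.0000 − 1.3150 = 25.6850
θ = 249.6° falls in segment 4 (167° to 360°, uniform, h = -27): β = 249.6 − 167 = 82.6°, B = 193°; Δs = -27·82.6/193 = -11.5554; s = 27.0000 − 11.5554 = 15.4446
θ = 261° falls in segment 4 (167° to 360°, uniform, h = -27): β = 261 − 167 = 94°, B = 193°; Δs = -27·94/193 = -13.1503; s = 27.0000 − 13.1503 = 13.8497

θ=105.3°: 0.3905
θ=176.4°: 25.6850
θ=249.6°: 15.4446
θ=261°: 13.8497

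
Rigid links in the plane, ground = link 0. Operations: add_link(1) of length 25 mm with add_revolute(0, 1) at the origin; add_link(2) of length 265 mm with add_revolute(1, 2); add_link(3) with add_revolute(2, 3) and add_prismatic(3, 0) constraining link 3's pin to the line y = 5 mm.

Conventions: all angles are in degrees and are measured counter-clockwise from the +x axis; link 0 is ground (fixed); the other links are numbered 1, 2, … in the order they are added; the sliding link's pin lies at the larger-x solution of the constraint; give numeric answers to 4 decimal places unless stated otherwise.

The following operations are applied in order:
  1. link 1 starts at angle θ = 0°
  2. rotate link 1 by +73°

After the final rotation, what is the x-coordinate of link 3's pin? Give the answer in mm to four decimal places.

geometry: r = 25 mm, L = 265 mm, e = 5 mm; θ starts at 0°
rotate link 1 by +73°: θ ← 0° +73° = 73°
crank pin P = (r cos θ, r sin θ) = (7.309293, 23.907619)
h = r sin θ − e = 23.907619 − 5 = 18.907619
x = r cos θ + √(L² − h²) = 7.309293 + 264.324615 = 271.633907

271.6339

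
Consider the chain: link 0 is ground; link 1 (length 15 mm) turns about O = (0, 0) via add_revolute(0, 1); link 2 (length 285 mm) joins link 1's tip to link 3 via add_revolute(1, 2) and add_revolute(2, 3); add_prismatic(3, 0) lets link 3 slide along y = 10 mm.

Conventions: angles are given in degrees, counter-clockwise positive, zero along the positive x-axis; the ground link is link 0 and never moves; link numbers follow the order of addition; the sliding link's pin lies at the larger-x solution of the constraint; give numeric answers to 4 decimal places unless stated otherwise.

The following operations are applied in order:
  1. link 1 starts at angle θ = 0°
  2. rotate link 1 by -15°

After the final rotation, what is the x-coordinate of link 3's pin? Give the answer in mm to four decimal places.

geometry: r = 15 mm, L = 285 mm, e = 10 mm; θ starts at 0°
rotate link 1 by -15°: θ ← 0° -15° = -15°
crank pin P = (r cos θ, r sin θ) = (14.488887, -3.882286)
h = r sin θ − e = -3.882286 − 10 = -13.882286
x = r cos θ + √(L² − h²) = 14.488887 + 284.661698 = 299.150585

299.1506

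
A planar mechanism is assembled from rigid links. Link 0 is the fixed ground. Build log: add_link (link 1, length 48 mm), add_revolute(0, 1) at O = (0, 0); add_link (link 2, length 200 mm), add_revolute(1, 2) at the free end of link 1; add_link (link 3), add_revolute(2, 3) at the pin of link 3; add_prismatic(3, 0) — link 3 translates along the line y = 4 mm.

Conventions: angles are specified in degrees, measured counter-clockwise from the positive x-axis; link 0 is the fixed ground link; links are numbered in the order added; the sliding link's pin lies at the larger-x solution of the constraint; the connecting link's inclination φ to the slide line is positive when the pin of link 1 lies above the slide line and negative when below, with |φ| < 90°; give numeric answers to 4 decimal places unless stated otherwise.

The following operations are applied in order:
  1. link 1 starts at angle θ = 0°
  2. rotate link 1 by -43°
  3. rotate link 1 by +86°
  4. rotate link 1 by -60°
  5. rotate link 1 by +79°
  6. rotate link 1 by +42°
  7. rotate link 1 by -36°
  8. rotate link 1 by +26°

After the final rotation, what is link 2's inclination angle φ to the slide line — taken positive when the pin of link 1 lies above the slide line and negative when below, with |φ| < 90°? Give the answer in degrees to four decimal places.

geometry: r = 48 mm, L = 200 mm, e = 4 mm; θ starts at 0°
rotate link 1 by -43°: θ ← 0° -43° = -43°
rotate link 1 by +86°: θ ← -43° +86° = 43°
rotate link 1 by -60°: θ ← 43° -60° = -17°
rotate link 1 by +79°: θ ← -17° +79° = 62°
rotate link 1 by +42°: θ ← 62° +42° = 104°
rotate link 1 by -36°: θ ← 104° -36° = 68°
rotate link 1 by +26°: θ ← 68° +26° = 94°
h = r sin θ − e = 47.883074 − 4 = 43.883074
sin φ = h / L = 43.883074 / 200 = 0.21941537
φ = arcsin(0.21941537) = 12.674697°

12.6747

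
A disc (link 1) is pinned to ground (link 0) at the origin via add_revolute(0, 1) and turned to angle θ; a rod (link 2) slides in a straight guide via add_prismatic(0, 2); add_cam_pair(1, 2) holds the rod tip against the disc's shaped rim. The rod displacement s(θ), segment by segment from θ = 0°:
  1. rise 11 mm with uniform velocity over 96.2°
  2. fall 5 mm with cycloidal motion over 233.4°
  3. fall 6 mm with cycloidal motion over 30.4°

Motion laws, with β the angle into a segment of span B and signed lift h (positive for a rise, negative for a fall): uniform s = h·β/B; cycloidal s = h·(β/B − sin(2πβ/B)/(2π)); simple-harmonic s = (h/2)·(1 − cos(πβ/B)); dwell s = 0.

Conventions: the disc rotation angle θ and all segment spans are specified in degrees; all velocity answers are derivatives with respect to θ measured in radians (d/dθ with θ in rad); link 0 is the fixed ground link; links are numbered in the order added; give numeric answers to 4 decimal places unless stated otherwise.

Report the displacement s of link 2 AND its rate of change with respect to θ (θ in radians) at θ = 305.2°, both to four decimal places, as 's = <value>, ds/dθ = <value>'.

segment 1 (0° to 96.2°, uniform, h = 11) is passed completely: s = 0.0000 + (11) = 11.0000
θ = 305.2° falls in segment 2 (96.2° to 329.6°, cycloidal, h = -5): β = 305.2 − 96.2 = 209°, B = 233.4°; Δs = -5·(0.8955 − sin(2π·0.8955)/(2π)) = -4.9632; s = 11.0000 − 4.9632 = 6.0368
velocity in seg [96.2°–329.6°] (cycloidal), θ in radians: β = 209° = 3.6477 rad, B = 233.4° = 4.0736 rad; ds/dθ = (h/B)(1 − cos(2πβ/B)) = ((-5)/4.0736)(1 − cos(2π·0.8955)) = -0.255404 mm/rad

s = 6.0368, ds/dθ = -0.2554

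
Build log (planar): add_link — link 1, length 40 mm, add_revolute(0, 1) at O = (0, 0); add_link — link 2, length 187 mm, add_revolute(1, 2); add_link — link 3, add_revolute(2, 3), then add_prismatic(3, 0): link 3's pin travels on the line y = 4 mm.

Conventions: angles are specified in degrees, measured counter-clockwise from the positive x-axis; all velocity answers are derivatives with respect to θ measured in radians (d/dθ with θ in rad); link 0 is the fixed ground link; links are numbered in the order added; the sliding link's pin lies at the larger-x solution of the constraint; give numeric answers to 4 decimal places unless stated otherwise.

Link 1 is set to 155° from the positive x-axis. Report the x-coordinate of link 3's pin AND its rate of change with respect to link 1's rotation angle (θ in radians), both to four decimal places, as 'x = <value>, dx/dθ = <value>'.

geometry: r = 40 mm, L = 187 mm, e = 4 mm
crank pin P = (r cos θ, r sin θ) = (-36.252311, 16.904730)
h = r sin θ − e = 16.904730 − 4 = 12.904730
x = r cos θ + √(L² − h²) = -36.252311 + 186.554196 = 150.301884
dx/dθ = −r sin θ − h·r cos θ/√(L² − h²) (θ in radians; h = 12.904730) = -14.397007

x = 150.3019, dx/dθ = -14.3970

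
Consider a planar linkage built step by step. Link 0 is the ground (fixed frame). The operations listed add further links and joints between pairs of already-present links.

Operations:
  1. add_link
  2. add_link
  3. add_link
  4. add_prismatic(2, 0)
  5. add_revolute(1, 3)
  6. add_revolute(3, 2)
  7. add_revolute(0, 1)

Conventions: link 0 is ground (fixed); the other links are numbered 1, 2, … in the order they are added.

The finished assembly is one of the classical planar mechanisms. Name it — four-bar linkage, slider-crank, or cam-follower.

links: 4 (incl. ground); joints: 3 revolute, 1 prismatic, 0 higher (cam) pair, forming one closed loop
4 links, 3 revolutes + 1 prismatic in one loop → slider-crank

slider-crank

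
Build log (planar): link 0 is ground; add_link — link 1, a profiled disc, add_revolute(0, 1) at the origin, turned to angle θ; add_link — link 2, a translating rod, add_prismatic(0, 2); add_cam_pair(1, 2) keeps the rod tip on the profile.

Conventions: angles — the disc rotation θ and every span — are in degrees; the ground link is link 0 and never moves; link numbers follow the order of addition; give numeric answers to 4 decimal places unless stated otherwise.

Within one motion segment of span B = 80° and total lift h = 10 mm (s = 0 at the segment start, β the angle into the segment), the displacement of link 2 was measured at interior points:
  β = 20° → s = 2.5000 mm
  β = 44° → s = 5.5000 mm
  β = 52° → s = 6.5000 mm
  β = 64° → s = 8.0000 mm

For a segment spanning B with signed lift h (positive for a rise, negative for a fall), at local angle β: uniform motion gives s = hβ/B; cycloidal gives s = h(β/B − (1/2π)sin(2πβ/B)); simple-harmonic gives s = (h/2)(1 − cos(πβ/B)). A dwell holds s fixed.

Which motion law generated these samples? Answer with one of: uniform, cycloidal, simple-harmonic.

candidates at β/B = r: uniform s = h·r (linear in β); cycloidal s = h·(r − sin(2πr)/(2π)); simple-harmonic s = (h/2)(1 − cos(πr))
β=20°: printed 2.5000 | uniform 2.5000, cycloidal 0.9085, simple-harmonic 1.4645
β=44°: printed 5.5000 | uniform 5.5000, cycloidal 5.9918, simple-harmonic 5.7822
β=52°: printed 6.5000 | uniform 6.5000, cycloidal 7.7876, simple-harmonic 7.2700
β=64°: printed 8.0000 | uniform 8.0000, cycloidal 9.5137, simple-harmonic 9.0451
only one law matches every sample → uniform

uniform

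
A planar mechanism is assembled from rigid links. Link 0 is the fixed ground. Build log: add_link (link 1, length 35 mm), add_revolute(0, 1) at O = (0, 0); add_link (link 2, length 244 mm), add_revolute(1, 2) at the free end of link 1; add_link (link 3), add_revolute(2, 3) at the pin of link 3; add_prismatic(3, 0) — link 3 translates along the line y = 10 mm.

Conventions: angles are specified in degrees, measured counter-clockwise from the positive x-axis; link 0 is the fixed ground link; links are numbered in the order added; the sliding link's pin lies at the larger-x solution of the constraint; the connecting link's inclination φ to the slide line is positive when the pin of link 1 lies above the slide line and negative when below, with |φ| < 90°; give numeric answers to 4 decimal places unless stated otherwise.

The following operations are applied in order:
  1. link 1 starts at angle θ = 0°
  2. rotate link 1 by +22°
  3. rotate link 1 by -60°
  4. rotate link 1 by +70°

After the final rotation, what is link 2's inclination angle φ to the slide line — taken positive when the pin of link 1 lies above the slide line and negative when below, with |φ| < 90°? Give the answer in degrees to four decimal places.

geometry: r = 35 mm, L = 244 mm, e = 10 mm; θ starts at 0°
rotate link 1 by +22°: θ ← 0° +22° = 22°
rotate link 1 by -60°: θ ← 22° -60° = -38°
rotate link 1 by +70°: θ ← -38° +70° = 32°
h = r sin θ − e = 18.547174 − 10 = 8.547174
sin φ = h / L = 8.547174 / 244 = 0.03502940
φ = arcsin(0.03502940) = 2.007448°

2.0074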